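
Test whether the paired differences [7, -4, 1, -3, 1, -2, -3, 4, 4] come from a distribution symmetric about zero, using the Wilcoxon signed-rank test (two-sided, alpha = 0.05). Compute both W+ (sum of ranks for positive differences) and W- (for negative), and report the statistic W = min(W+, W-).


Step 1: Drop any zero differences (none here) and take |d_i|.
|d| = [7, 4, 1, 3, 1, 2, 3, 4, 4]
Step 2: Midrank |d_i| (ties get averaged ranks).
ranks: |7|->9, |4|->7, |1|->1.5, |3|->4.5, |1|->1.5, |2|->3, |3|->4.5, |4|->7, |4|->7
Step 3: Attach original signs; sum ranks with positive sign and with negative sign.
W+ = 9 + 1.5 + 1.5 + 7 + 7 = 26
W- = 7 + 4.5 + 3 + 4.5 = 19
(Check: W+ + W- = 45 should equal n(n+1)/2 = 45.)
Step 4: Test statistic W = min(W+, W-) = 19.
Step 5: Ties in |d|, so use the tie-corrected normal approximation.
        E[W] = n(n+1)/4 = 9*10/4 = 22.5.
        Tie groups: |d|=1 (t=2), |d|=3 (t=2), |d|=4 (t=3); sum(t^3 - t) = 36.
        Var[W] = n(n+1)(2n+1)/24 - sum(t^3-t)/48 = 1710/24 - 36/48 = 70.5.
        z = (W - E[W]) / sqrt(Var[W]) = (19 - 22.5) / 8.3964 = -0.4168.
        Two-sided p = 2*Phi(z) = 0.676793.
Step 6: alpha = 0.05. fail to reject H0.

W+ = 26, W- = 19, W = min = 19, p = 0.676793, fail to reject H0.


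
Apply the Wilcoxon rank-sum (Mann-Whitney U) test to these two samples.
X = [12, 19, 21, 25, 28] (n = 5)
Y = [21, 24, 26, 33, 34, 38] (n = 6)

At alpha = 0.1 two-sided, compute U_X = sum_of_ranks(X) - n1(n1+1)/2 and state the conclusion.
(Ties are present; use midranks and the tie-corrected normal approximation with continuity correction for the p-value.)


Step 1: Combine and sort all 11 observations; assign midranks.
sorted (value, group): (12,X), (19,X), (21,X), (21,Y), (24,Y), (25,X), (26,Y), (28,X), (33,Y), (34,Y), (38,Y)
ranks: 12->1, 19->2, 21->3.5, 21->3.5, 24->5, 25->6, 26->7, 28->8, 33->9, 34->10, 38->11
Step 2: Rank sum for X: R1 = 1 + 2 + 3.5 + 6 + 8 = 20.5.
Step 3: U_X = R1 - n1(n1+1)/2 = 20.5 - 5*6/2 = 20.5 - 15 = 5.5.
       U_Y = n1*n2 - U_X = 30 - 5.5 = 24.5.
Step 4: Ties are present, so use the tie-corrected normal approximation (with continuity correction) for the p-value.
Step 5: p-value = 0.099576; compare to alpha = 0.1. reject H0.

U_X = 5.5, p = 0.099576, reject H0 at alpha = 0.1.


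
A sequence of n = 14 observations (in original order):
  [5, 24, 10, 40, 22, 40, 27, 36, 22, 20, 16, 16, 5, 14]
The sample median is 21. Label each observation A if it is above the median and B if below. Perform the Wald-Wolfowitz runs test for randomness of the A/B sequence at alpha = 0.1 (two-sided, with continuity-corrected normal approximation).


Step 1: Compute median = 21; label A = above, B = below.
Labels in order: BABAAAAAABBBBB  (n_A = 7, n_B = 7)
Step 2: Count runs R = 5.
Step 3: Under H0 (random ordering), E[R] = 2*n_A*n_B/(n_A+n_B) + 1 = 2*7*7/14 + 1 = 8.0000.
        Var[R] = 2*n_A*n_B*(2*n_A*n_B - n_A - n_B) / ((n_A+n_B)^2 * (n_A+n_B-1)) = 8232/2548 = 3.2308.
        SD[R] = 1.7974.
Step 4: Continuity-corrected z = (R + 0.5 - E[R]) / SD[R] = (5 + 0.5 - 8.0000) / 1.7974 = -1.3909.
Step 5: Two-sided p-value via normal approximation = 2*(1 - Phi(|z|)) = 0.164264.
Step 6: alpha = 0.1. fail to reject H0.

R = 5, z = -1.3909, p = 0.164264, fail to reject H0.


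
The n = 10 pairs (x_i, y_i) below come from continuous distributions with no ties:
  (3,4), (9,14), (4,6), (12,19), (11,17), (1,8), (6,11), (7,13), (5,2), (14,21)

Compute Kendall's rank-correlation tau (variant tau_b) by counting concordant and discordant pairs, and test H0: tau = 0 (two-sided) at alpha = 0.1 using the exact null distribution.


Step 1: Enumerate the 45 unordered pairs (i,j) with i<j and classify each by sign(x_j-x_i) * sign(y_j-y_i).
  (1,2):dx=+6,dy=+10->C; (1,3):dx=+1,dy=+2->C; (1,4):dx=+9,dy=+15->C; (1,5):dx=+8,dy=+13->C
  (1,6):dx=-2,dy=+4->D; (1,7):dx=+3,dy=+7->C; (1,8):dx=+4,dy=+9->C; (1,9):dx=+2,dy=-2->D
  (1,10):dx=+11,dy=+17->C; (2,3):dx=-5,dy=-8->C; (2,4):dx=+3,dy=+5->C; (2,5):dx=+2,dy=+3->C
  (2,6):dx=-8,dy=-6->C; (2,7):dx=-3,dy=-3->C; (2,8):dx=-2,dy=-1->C; (2,9):dx=-4,dy=-12->C
  (2,10):dx=+5,dy=+7->C; (3,4):dx=+8,dy=+13->C; (3,5):dx=+7,dy=+11->C; (3,6):dx=-3,dy=+2->D
  (3,7):dx=+2,dy=+5->C; (3,8):dx=+3,dy=+7->C; (3,9):dx=+1,dy=-4->D; (3,10):dx=+10,dy=+15->C
  (4,5):dx=-1,dy=-2->C; (4,6):dx=-11,dy=-11->C; (4,7):dx=-6,dy=-8->C; (4,8):dx=-5,dy=-6->C
  (4,9):dx=-7,dy=-17->C; (4,10):dx=+2,dy=+2->C; (5,6):dx=-10,dy=-9->C; (5,7):dx=-5,dy=-6->C
  (5,8):dx=-4,dy=-4->C; (5,9):dx=-6,dy=-15->C; (5,10):dx=+3,dy=+4->C; (6,7):dx=+5,dy=+3->C
  (6,8):dx=+6,dy=+5->C; (6,9):dx=+4,dy=-6->D; (6,10):dx=+13,dy=+13->C; (7,8):dx=+1,dy=+2->C
  (7,9):dx=-1,dy=-9->C; (7,10):dx=+8,dy=+10->C; (8,9):dx=-2,dy=-11->C; (8,10):dx=+7,dy=+8->C
  (9,10):dx=+9,dy=+19->C
Step 2: C = 40, D = 5, total pairs = 45.
Step 3: tau = (C - D)/(n(n-1)/2) = (40 - 5)/45 = 0.777778.
Step 4: Exact two-sided p-value (enumerate n! = 3628800 permutations of y under H0): p = 0.000946.
Step 5: alpha = 0.1. reject H0.

tau_b = 0.7778 (C=40, D=5), p = 0.000946, reject H0.


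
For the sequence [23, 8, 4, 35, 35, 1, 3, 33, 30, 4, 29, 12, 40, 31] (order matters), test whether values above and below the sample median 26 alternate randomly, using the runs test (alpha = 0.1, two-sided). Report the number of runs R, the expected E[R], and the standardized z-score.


Step 1: Compute median = 26; label A = above, B = below.
Labels in order: BBBAABBAABABAA  (n_A = 7, n_B = 7)
Step 2: Count runs R = 8.
Step 3: Under H0 (random ordering), E[R] = 2*n_A*n_B/(n_A+n_B) + 1 = 2*7*7/14 + 1 = 8.0000.
        Var[R] = 2*n_A*n_B*(2*n_A*n_B - n_A - n_B) / ((n_A+n_B)^2 * (n_A+n_B-1)) = 8232/2548 = 3.2308.
        SD[R] = 1.7974.
Step 4: R = E[R], so z = 0 with no continuity correction.
Step 5: Two-sided p-value via normal approximation = 2*(1 - Phi(|z|)) = 1.000000.
Step 6: alpha = 0.1. fail to reject H0.

R = 8, z = 0.0000, p = 1.000000, fail to reject H0.


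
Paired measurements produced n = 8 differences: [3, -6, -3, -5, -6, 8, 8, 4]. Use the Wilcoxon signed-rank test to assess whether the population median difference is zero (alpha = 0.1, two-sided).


Step 1: Drop any zero differences (none here) and take |d_i|.
|d| = [3, 6, 3, 5, 6, 8, 8, 4]
Step 2: Midrank |d_i| (ties get averaged ranks).
ranks: |3|->1.5, |6|->5.5, |3|->1.5, |5|->4, |6|->5.5, |8|->7.5, |8|->7.5, |4|->3
Step 3: Attach original signs; sum ranks with positive sign and with negative sign.
W+ = 1.5 + 7.5 + 7.5 + 3 = 19.5
W- = 5.5 + 1.5 + 4 + 5.5 = 16.5
(Check: W+ + W- = 36 should equal n(n+1)/2 = 36.)
Step 4: Test statistic W = min(W+, W-) = 16.5.
Step 5: Ties in |d|, so use the tie-corrected normal approximation.
        E[W] = n(n+1)/4 = 8*9/4 = 18.
        Tie groups: |d|=3 (t=2), |d|=6 (t=2), |d|=8 (t=2); sum(t^3 - t) = 18.
        Var[W] = n(n+1)(2n+1)/24 - sum(t^3-t)/48 = 1224/24 - 18/48 = 50.625.
        z = (W - E[W]) / sqrt(Var[W]) = (16.5 - 18) / 7.1151 = -0.2108.
        Two-sided p = 2*Phi(z) = 0.833029.
Step 6: alpha = 0.1. fail to reject H0.

W+ = 19.5, W- = 16.5, W = min = 16.5, p = 0.833029, fail to reject H0.


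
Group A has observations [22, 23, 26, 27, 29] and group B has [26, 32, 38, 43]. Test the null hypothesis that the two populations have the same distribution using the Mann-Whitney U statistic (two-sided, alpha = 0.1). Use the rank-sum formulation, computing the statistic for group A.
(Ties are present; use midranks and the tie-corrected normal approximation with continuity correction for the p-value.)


Step 1: Combine and sort all 9 observations; assign midranks.
sorted (value, group): (22,X), (23,X), (26,X), (26,Y), (27,X), (29,X), (32,Y), (38,Y), (43,Y)
ranks: 22->1, 23->2, 26->3.5, 26->3.5, 27->5, 29->6, 32->7, 38->8, 43->9
Step 2: Rank sum for X: R1 = 1 + 2 + 3.5 + 5 + 6 = 17.5.
Step 3: U_X = R1 - n1(n1+1)/2 = 17.5 - 5*6/2 = 17.5 - 15 = 2.5.
       U_Y = n1*n2 - U_X = 20 - 2.5 = 17.5.
Step 4: Ties are present, so use the tie-corrected normal approximation (with continuity correction) for the p-value.
Step 5: p-value = 0.085100; compare to alpha = 0.1. reject H0.

U_X = 2.5, p = 0.085100, reject H0 at alpha = 0.1.


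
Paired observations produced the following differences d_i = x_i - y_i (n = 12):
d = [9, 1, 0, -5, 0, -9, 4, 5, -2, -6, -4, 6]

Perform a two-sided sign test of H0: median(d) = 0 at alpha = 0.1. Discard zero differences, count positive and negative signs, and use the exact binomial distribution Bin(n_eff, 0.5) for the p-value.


Step 1: Discard zero differences. Original n = 12; n_eff = number of nonzero differences = 10.
Nonzero differences (with sign): +9, +1, -5, -9, +4, +5, -2, -6, -4, +6
Step 2: Count signs: positive = 5, negative = 5.
Step 3: Under H0: P(positive) = 0.5, so the number of positives S ~ Bin(10, 0.5).
Step 4: Two-sided exact p-value = sum of Bin(10,0.5) probabilities at or below the observed probability = 1.000000.
Step 5: alpha = 0.1. fail to reject H0.

n_eff = 10, pos = 5, neg = 5, p = 1.000000, fail to reject H0.


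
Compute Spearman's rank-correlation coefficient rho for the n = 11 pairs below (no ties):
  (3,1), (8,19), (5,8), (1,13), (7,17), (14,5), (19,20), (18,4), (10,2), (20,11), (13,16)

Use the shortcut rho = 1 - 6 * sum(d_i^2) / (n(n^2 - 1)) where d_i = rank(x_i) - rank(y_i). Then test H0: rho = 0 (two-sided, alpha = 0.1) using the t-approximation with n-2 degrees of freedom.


Step 1: Rank x and y separately (midranks; no ties here).
rank(x): 3->2, 8->5, 5->3, 1->1, 7->4, 14->8, 19->10, 18->9, 10->6, 20->11, 13->7
rank(y): 1->1, 19->10, 8->5, 13->7, 17->9, 5->4, 20->11, 4->3, 2->2, 11->6, 16->8
Step 2: d_i = R_x(i) - R_y(i); compute d_i^2.
  (2-1)^2=1, (5-10)^2=25, (3-5)^2=4, (1-7)^2=36, (4-9)^2=25, (8-4)^2=16, (10-11)^2=1, (9-3)^2=36, (6-2)^2=16, (11-6)^2=25, (7-8)^2=1
sum(d^2) = 186.
Step 3: rho = 1 - 6*186 / (11*(11^2 - 1)) = 1 - 1116/1320 = 0.154545.
Step 4: Under H0, t = rho * sqrt((n-2)/(1-rho^2)) = 0.4693 ~ t(9).
Step 5: Two-sided p-value from the t-distribution with 9 df = 0.650034.
Step 6: alpha = 0.1. fail to reject H0.

rho = 0.1545, p = 0.650034, fail to reject H0 at alpha = 0.1.


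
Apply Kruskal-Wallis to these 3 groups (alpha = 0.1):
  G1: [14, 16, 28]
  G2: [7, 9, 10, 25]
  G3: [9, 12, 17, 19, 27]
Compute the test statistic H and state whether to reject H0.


Step 1: Combine all N = 12 observations and assign midranks.
sorted (value, group, rank): (7,G2,1), (9,G2,2.5), (9,G3,2.5), (10,G2,4), (12,G3,5), (14,G1,6), (16,G1,7), (17,G3,8), (19,G3,9), (25,G2,10), (27,G3,11), (28,G1,12)
Step 2: Sum ranks within each group.
R_1 = 25 (n_1 = 3)
R_2 = 17.5 (n_2 = 4)
R_3 = 35.5 (n_3 = 5)
Step 3: H = 12/(N(N+1)) * sum(R_i^2/n_i) - 3(N+1)
     = 12/(12*13) * (25^2/3 + 17.5^2/4 + 35.5^2/5) - 3*13
     = 0.076923 * 536.946 - 39
     = 2.303526.
Step 4: Ties present; correction factor C = 1 - 6/(12^3 - 12) = 0.996503. Corrected H = 2.303526 / 0.996503 = 2.311608.
Step 5: Under H0, H ~ chi^2(2); p-value = 0.314804.
Step 6: alpha = 0.1. fail to reject H0.

H = 2.3116, df = 2, p = 0.314804, fail to reject H0.


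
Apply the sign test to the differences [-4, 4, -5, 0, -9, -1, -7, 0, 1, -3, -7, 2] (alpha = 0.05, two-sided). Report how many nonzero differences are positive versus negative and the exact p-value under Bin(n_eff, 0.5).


Step 1: Discard zero differences. Original n = 12; n_eff = number of nonzero differences = 10.
Nonzero differences (with sign): -4, +4, -5, -9, -1, -7, +1, -3, -7, +2
Step 2: Count signs: positive = 3, negative = 7.
Step 3: Under H0: P(positive) = 0.5, so the number of positives S ~ Bin(10, 0.5).
Step 4: Two-sided exact p-value = sum of Bin(10,0.5) probabilities at or below the observed probability = 0.343750.
Step 5: alpha = 0.05. fail to reject H0.

n_eff = 10, pos = 3, neg = 7, p = 0.343750, fail to reject H0.


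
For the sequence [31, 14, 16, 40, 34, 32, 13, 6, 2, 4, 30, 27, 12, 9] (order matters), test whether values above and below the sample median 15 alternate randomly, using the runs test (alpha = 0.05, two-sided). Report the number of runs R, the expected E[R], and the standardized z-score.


Step 1: Compute median = 15; label A = above, B = below.
Labels in order: ABAAAABBBBAABB  (n_A = 7, n_B = 7)
Step 2: Count runs R = 6.
Step 3: Under H0 (random ordering), E[R] = 2*n_A*n_B/(n_A+n_B) + 1 = 2*7*7/14 + 1 = 8.0000.
        Var[R] = 2*n_A*n_B*(2*n_A*n_B - n_A - n_B) / ((n_A+n_B)^2 * (n_A+n_B-1)) = 8232/2548 = 3.2308.
        SD[R] = 1.7974.
Step 4: Continuity-corrected z = (R + 0.5 - E[R]) / SD[R] = (6 + 0.5 - 8.0000) / 1.7974 = -0.8345.
Step 5: Two-sided p-value via normal approximation = 2*(1 - Phi(|z|)) = 0.403986.
Step 6: alpha = 0.05. fail to reject H0.

R = 6, z = -0.8345, p = 0.403986, fail to reject H0.


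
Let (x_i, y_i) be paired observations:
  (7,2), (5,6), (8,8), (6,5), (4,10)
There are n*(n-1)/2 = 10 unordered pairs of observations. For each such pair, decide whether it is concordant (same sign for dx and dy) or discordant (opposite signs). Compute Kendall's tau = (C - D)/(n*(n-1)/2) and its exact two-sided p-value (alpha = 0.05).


Step 1: Enumerate the 10 unordered pairs (i,j) with i<j and classify each by sign(x_j-x_i) * sign(y_j-y_i).
  (1,2):dx=-2,dy=+4->D; (1,3):dx=+1,dy=+6->C; (1,4):dx=-1,dy=+3->D; (1,5):dx=-3,dy=+8->D
  (2,3):dx=+3,dy=+2->C; (2,4):dx=+1,dy=-1->D; (2,5):dx=-1,dy=+4->D; (3,4):dx=-2,dy=-3->C
  (3,5):dx=-4,dy=+2->D; (4,5):dx=-2,dy=+5->D
Step 2: C = 3, D = 7, total pairs = 10.
Step 3: tau = (C - D)/(n(n-1)/2) = (3 - 7)/10 = -0.400000.
Step 4: Exact two-sided p-value (enumerate n! = 120 permutations of y under H0): p = 0.483333.
Step 5: alpha = 0.05. fail to reject H0.

tau_b = -0.4000 (C=3, D=7), p = 0.483333, fail to reject H0.


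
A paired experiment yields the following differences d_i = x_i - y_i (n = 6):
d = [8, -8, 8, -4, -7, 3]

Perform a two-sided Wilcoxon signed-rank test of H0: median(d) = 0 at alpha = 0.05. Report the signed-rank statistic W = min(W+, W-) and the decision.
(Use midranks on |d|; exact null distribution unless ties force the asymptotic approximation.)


Step 1: Drop any zero differences (none here) and take |d_i|.
|d| = [8, 8, 8, 4, 7, 3]
Step 2: Midrank |d_i| (ties get averaged ranks).
ranks: |8|->5, |8|->5, |8|->5, |4|->2, |7|->3, |3|->1
Step 3: Attach original signs; sum ranks with positive sign and with negative sign.
W+ = 5 + 5 + 1 = 11
W- = 5 + 2 + 3 = 10
(Check: W+ + W- = 21 should equal n(n+1)/2 = 21.)
Step 4: Test statistic W = min(W+, W-) = 10.
Step 5: Ties in |d|, so use the tie-corrected normal approximation.
        E[W] = n(n+1)/4 = 6*7/4 = 10.5.
        Tie groups: |d|=8 (t=3); sum(t^3 - t) = 24.
        Var[W] = n(n+1)(2n+1)/24 - sum(t^3-t)/48 = 546/24 - 24/48 = 22.25.
        z = (W - E[W]) / sqrt(Var[W]) = (10 - 10.5) / 4.7170 = -0.1060.
        Two-sided p = 2*Phi(z) = 0.915583.
Step 6: alpha = 0.05. fail to reject H0.

W+ = 11, W- = 10, W = min = 10, p = 0.915583, fail to reject H0.


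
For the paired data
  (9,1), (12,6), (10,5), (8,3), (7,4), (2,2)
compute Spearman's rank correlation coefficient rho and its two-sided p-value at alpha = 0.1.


Step 1: Rank x and y separately (midranks; no ties here).
rank(x): 9->4, 12->6, 10->5, 8->3, 7->2, 2->1
rank(y): 1->1, 6->6, 5->5, 3->3, 4->4, 2->2
Step 2: d_i = R_x(i) - R_y(i); compute d_i^2.
  (4-1)^2=9, (6-6)^2=0, (5-5)^2=0, (3-3)^2=0, (2-4)^2=4, (1-2)^2=1
sum(d^2) = 14.
Step 3: rho = 1 - 6*14 / (6*(6^2 - 1)) = 1 - 84/210 = 0.600000.
Step 4: Under H0, t = rho * sqrt((n-2)/(1-rho^2)) = 1.5000 ~ t(4).
Step 5: Two-sided p-value from the t-distribution with 4 df = 0.208000.
Step 6: alpha = 0.1. fail to reject H0.

rho = 0.6000, p = 0.208000, fail to reject H0 at alpha = 0.1.


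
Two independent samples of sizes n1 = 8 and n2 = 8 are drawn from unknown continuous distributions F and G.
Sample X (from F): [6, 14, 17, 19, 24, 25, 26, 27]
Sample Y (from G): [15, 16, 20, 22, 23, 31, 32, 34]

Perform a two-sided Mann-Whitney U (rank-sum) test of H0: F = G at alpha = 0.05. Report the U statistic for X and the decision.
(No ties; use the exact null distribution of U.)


Step 1: Combine and sort all 16 observations; assign midranks.
sorted (value, group): (6,X), (14,X), (15,Y), (16,Y), (17,X), (19,X), (20,Y), (22,Y), (23,Y), (24,X), (25,X), (26,X), (27,X), (31,Y), (32,Y), (34,Y)
ranks: 6->1, 14->2, 15->3, 16->4, 17->5, 19->6, 20->7, 22->8, 23->9, 24->10, 25->11, 26->12, 27->13, 31->14, 32->15, 34->16
Step 2: Rank sum for X: R1 = 1 + 2 + 5 + 6 + 10 + 11 + 12 + 13 = 60.
Step 3: U_X = R1 - n1(n1+1)/2 = 60 - 8*9/2 = 60 - 36 = 24.
       U_Y = n1*n2 - U_X = 64 - 24 = 40.
Step 4: No ties, so the exact null distribution of U (based on enumerating the C(16,8) = 12870 equally likely rank assignments) gives the two-sided p-value.
Step 5: p-value = 0.441803; compare to alpha = 0.05. fail to reject H0.

U_X = 24, p = 0.441803, fail to reject H0 at alpha = 0.05.


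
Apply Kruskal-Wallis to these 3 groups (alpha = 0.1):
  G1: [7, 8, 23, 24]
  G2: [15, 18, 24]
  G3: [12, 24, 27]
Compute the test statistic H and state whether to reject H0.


Step 1: Combine all N = 10 observations and assign midranks.
sorted (value, group, rank): (7,G1,1), (8,G1,2), (12,G3,3), (15,G2,4), (18,G2,5), (23,G1,6), (24,G1,8), (24,G2,8), (24,G3,8), (27,G3,10)
Step 2: Sum ranks within each group.
R_1 = 17 (n_1 = 4)
R_2 = 17 (n_2 = 3)
R_3 = 21 (n_3 = 3)
Step 3: H = 12/(N(N+1)) * sum(R_i^2/n_i) - 3(N+1)
     = 12/(10*11) * (17^2/4 + 17^2/3 + 21^2/3) - 3*11
     = 0.109091 * 315.583 - 33
     = 1.427273.
Step 4: Ties present; correction factor C = 1 - 24/(10^3 - 10) = 0.975758. Corrected H = 1.427273 / 0.975758 = 1.462733.
Step 5: Under H0, H ~ chi^2(2); p-value = 0.481251.
Step 6: alpha = 0.1. fail to reject H0.

H = 1.4627, df = 2, p = 0.481251, fail to reject H0.


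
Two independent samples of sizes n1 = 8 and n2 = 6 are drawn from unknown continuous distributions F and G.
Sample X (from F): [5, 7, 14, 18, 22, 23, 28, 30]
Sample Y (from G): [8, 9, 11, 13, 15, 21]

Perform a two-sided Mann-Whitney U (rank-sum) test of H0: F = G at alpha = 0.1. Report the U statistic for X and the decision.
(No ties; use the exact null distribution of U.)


Step 1: Combine and sort all 14 observations; assign midranks.
sorted (value, group): (5,X), (7,X), (8,Y), (9,Y), (11,Y), (13,Y), (14,X), (15,Y), (18,X), (21,Y), (22,X), (23,X), (28,X), (30,X)
ranks: 5->1, 7->2, 8->3, 9->4, 11->5, 13->6, 14->7, 15->8, 18->9, 21->10, 22->11, 23->12, 28->13, 30->14
Step 2: Rank sum for X: R1 = 1 + 2 + 7 + 9 + 11 + 12 + 13 + 14 = 69.
Step 3: U_X = R1 - n1(n1+1)/2 = 69 - 8*9/2 = 69 - 36 = 33.
       U_Y = n1*n2 - U_X = 48 - 33 = 15.
Step 4: No ties, so the exact null distribution of U (based on enumerating the C(14,8) = 3003 equally likely rank assignments) gives the two-sided p-value.
Step 5: p-value = 0.282384; compare to alpha = 0.1. fail to reject H0.

U_X = 33, p = 0.282384, fail to reject H0 at alpha = 0.1.


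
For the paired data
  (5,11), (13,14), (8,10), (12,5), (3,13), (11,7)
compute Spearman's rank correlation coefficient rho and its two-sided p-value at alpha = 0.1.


Step 1: Rank x and y separately (midranks; no ties here).
rank(x): 5->2, 13->6, 8->3, 12->5, 3->1, 11->4
rank(y): 11->4, 14->6, 10->3, 5->1, 13->5, 7->2
Step 2: d_i = R_x(i) - R_y(i); compute d_i^2.
  (2-4)^2=4, (6-6)^2=0, (3-3)^2=0, (5-1)^2=16, (1-5)^2=16, (4-2)^2=4
sum(d^2) = 40.
Step 3: rho = 1 - 6*40 / (6*(6^2 - 1)) = 1 - 240/210 = -0.142857.
Step 4: Under H0, t = rho * sqrt((n-2)/(1-rho^2)) = -0.2887 ~ t(4).
Step 5: Two-sided p-value from the t-distribution with 4 df = 0.787172.
Step 6: alpha = 0.1. fail to reject H0.

rho = -0.1429, p = 0.787172, fail to reject H0 at alpha = 0.1.


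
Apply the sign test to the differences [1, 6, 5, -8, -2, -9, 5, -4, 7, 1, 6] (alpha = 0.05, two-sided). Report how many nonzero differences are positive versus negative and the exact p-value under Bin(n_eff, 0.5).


Step 1: Discard zero differences. Original n = 11; n_eff = number of nonzero differences = 11.
Nonzero differences (with sign): +1, +6, +5, -8, -2, -9, +5, -4, +7, +1, +6
Step 2: Count signs: positive = 7, negative = 4.
Step 3: Under H0: P(positive) = 0.5, so the number of positives S ~ Bin(11, 0.5).
Step 4: Two-sided exact p-value = sum of Bin(11,0.5) probabilities at or below the observed probability = 0.548828.
Step 5: alpha = 0.05. fail to reject H0.

n_eff = 11, pos = 7, neg = 4, p = 0.548828, fail to reject H0.


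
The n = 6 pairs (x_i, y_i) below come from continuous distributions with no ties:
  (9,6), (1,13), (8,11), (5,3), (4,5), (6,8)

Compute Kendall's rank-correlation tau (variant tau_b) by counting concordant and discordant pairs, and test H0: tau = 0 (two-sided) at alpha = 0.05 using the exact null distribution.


Step 1: Enumerate the 15 unordered pairs (i,j) with i<j and classify each by sign(x_j-x_i) * sign(y_j-y_i).
  (1,2):dx=-8,dy=+7->D; (1,3):dx=-1,dy=+5->D; (1,4):dx=-4,dy=-3->C; (1,5):dx=-5,dy=-1->C
  (1,6):dx=-3,dy=+2->D; (2,3):dx=+7,dy=-2->D; (2,4):dx=+4,dy=-10->D; (2,5):dx=+3,dy=-8->D
  (2,6):dx=+5,dy=-5->D; (3,4):dx=-3,dy=-8->C; (3,5):dx=-4,dy=-6->C; (3,6):dx=-2,dy=-3->C
  (4,5):dx=-1,dy=+2->D; (4,6):dx=+1,dy=+5->C; (5,6):dx=+2,dy=+3->C
Step 2: C = 7, D = 8, total pairs = 15.
Step 3: tau = (C - D)/(n(n-1)/2) = (7 - 8)/15 = -0.066667.
Step 4: Exact two-sided p-value (enumerate n! = 720 permutations of y under H0): p = 1.000000.
Step 5: alpha = 0.05. fail to reject H0.

tau_b = -0.0667 (C=7, D=8), p = 1.000000, fail to reject H0.


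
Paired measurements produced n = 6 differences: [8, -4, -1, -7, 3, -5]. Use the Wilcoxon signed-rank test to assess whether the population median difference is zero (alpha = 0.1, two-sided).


Step 1: Drop any zero differences (none here) and take |d_i|.
|d| = [8, 4, 1, 7, 3, 5]
Step 2: Midrank |d_i| (ties get averaged ranks).
ranks: |8|->6, |4|->3, |1|->1, |7|->5, |3|->2, |5|->4
Step 3: Attach original signs; sum ranks with positive sign and with negative sign.
W+ = 6 + 2 = 8
W- = 3 + 1 + 5 + 4 = 13
(Check: W+ + W- = 21 should equal n(n+1)/2 = 21.)
Step 4: Test statistic W = min(W+, W-) = 8.
Step 5: No ties, so the exact null distribution over the 2^6 = 64 sign assignments gives the two-sided p-value = 0.687500.
Step 6: alpha = 0.1. fail to reject H0.

W+ = 8, W- = 13, W = min = 8, p = 0.687500, fail to reject H0.


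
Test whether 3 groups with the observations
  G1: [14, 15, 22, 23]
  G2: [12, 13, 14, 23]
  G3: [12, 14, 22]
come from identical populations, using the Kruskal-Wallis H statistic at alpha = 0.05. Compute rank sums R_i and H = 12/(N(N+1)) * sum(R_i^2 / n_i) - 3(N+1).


Step 1: Combine all N = 11 observations and assign midranks.
sorted (value, group, rank): (12,G2,1.5), (12,G3,1.5), (13,G2,3), (14,G1,5), (14,G2,5), (14,G3,5), (15,G1,7), (22,G1,8.5), (22,G3,8.5), (23,G1,10.5), (23,G2,10.5)
Step 2: Sum ranks within each group.
R_1 = 31 (n_1 = 4)
R_2 = 20 (n_2 = 4)
R_3 = 15 (n_3 = 3)
Step 3: H = 12/(N(N+1)) * sum(R_i^2/n_i) - 3(N+1)
     = 12/(11*12) * (31^2/4 + 20^2/4 + 15^2/3) - 3*12
     = 0.090909 * 415.25 - 36
     = 1.750000.
Step 4: Ties present; correction factor C = 1 - 42/(11^3 - 11) = 0.968182. Corrected H = 1.750000 / 0.968182 = 1.807512.
Step 5: Under H0, H ~ chi^2(2); p-value = 0.405046.
Step 6: alpha = 0.05. fail to reject H0.

H = 1.8075, df = 2, p = 0.405046, fail to reject H0.


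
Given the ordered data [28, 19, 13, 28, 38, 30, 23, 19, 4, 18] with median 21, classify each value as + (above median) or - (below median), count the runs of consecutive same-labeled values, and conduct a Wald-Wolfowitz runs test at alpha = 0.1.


Step 1: Compute median = 21; label A = above, B = below.
Labels in order: ABBAAAABBB  (n_A = 5, n_B = 5)
Step 2: Count runs R = 4.
Step 3: Under H0 (random ordering), E[R] = 2*n_A*n_B/(n_A+n_B) + 1 = 2*5*5/10 + 1 = 6.0000.
        Var[R] = 2*n_A*n_B*(2*n_A*n_B - n_A - n_B) / ((n_A+n_B)^2 * (n_A+n_B-1)) = 2000/900 = 2.2222.
        SD[R] = 1.4907.
Step 4: Continuity-corrected z = (R + 0.5 - E[R]) / SD[R] = (4 + 0.5 - 6.0000) / 1.4907 = -1.0062.
Step 5: Two-sided p-value via normal approximation = 2*(1 - Phi(|z|)) = 0.314305.
Step 6: alpha = 0.1. fail to reject H0.

R = 4, z = -1.0062, p = 0.314305, fail to reject H0.


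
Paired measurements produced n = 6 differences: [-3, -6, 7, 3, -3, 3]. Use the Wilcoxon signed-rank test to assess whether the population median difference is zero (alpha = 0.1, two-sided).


Step 1: Drop any zero differences (none here) and take |d_i|.
|d| = [3, 6, 7, 3, 3, 3]
Step 2: Midrank |d_i| (ties get averaged ranks).
ranks: |3|->2.5, |6|->5, |7|->6, |3|->2.5, |3|->2.5, |3|->2.5
Step 3: Attach original signs; sum ranks with positive sign and with negative sign.
W+ = 6 + 2.5 + 2.5 = 11
W- = 2.5 + 5 + 2.5 = 10
(Check: W+ + W- = 21 should equal n(n+1)/2 = 21.)
Step 4: Test statistic W = min(W+, W-) = 10.
Step 5: Ties in |d|, so use the tie-corrected normal approximation.
        E[W] = n(n+1)/4 = 6*7/4 = 10.5.
        Tie groups: |d|=3 (t=4); sum(t^3 - t) = 60.
        Var[W] = n(n+1)(2n+1)/24 - sum(t^3-t)/48 = 546/24 - 60/48 = 21.5.
        z = (W - E[W]) / sqrt(Var[W]) = (10 - 10.5) / 4.6368 = -0.1078.
        Two-sided p = 2*Phi(z) = 0.914128.
Step 6: alpha = 0.1. fail to reject H0.

W+ = 11, W- = 10, W = min = 10, p = 0.914128, fail to reject H0.


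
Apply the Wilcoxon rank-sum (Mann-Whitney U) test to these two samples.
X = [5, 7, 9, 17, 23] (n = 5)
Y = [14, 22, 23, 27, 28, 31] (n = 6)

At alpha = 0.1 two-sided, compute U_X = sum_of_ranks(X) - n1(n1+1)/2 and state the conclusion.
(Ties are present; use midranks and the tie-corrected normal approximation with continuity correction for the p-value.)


Step 1: Combine and sort all 11 observations; assign midranks.
sorted (value, group): (5,X), (7,X), (9,X), (14,Y), (17,X), (22,Y), (23,X), (23,Y), (27,Y), (28,Y), (31,Y)
ranks: 5->1, 7->2, 9->3, 14->4, 17->5, 22->6, 23->7.5, 23->7.5, 27->9, 28->10, 31->11
Step 2: Rank sum for X: R1 = 1 + 2 + 3 + 5 + 7.5 = 18.5.
Step 3: U_X = R1 - n1(n1+1)/2 = 18.5 - 5*6/2 = 18.5 - 15 = 3.5.
       U_Y = n1*n2 - U_X = 30 - 3.5 = 26.5.
Step 4: Ties are present, so use the tie-corrected normal approximation (with continuity correction) for the p-value.
Step 5: p-value = 0.044126; compare to alpha = 0.1. reject H0.

U_X = 3.5, p = 0.044126, reject H0 at alpha = 0.1.


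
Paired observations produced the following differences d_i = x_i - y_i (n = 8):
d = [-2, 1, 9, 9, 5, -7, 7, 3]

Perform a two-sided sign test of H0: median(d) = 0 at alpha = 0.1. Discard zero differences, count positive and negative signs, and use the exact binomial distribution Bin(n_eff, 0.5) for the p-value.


Step 1: Discard zero differences. Original n = 8; n_eff = number of nonzero differences = 8.
Nonzero differences (with sign): -2, +1, +9, +9, +5, -7, +7, +3
Step 2: Count signs: positive = 6, negative = 2.
Step 3: Under H0: P(positive) = 0.5, so the number of positives S ~ Bin(8, 0.5).
Step 4: Two-sided exact p-value = sum of Bin(8,0.5) probabilities at or below the observed probability = 0.289062.
Step 5: alpha = 0.1. fail to reject H0.

n_eff = 8, pos = 6, neg = 2, p = 0.289062, fail to reject H0.


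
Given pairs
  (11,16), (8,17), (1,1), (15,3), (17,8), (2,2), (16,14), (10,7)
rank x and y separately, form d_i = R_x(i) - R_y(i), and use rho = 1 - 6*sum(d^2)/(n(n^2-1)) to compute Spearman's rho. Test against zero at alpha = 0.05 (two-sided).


Step 1: Rank x and y separately (midranks; no ties here).
rank(x): 11->5, 8->3, 1->1, 15->6, 17->8, 2->2, 16->7, 10->4
rank(y): 16->7, 17->8, 1->1, 3->3, 8->5, 2->2, 14->6, 7->4
Step 2: d_i = R_x(i) - R_y(i); compute d_i^2.
  (5-7)^2=4, (3-8)^2=25, (1-1)^2=0, (6-3)^2=9, (8-5)^2=9, (2-2)^2=0, (7-6)^2=1, (4-4)^2=0
sum(d^2) = 48.
Step 3: rho = 1 - 6*48 / (8*(8^2 - 1)) = 1 - 288/504 = 0.428571.
Step 4: Under H0, t = rho * sqrt((n-2)/(1-rho^2)) = 1.1619 ~ t(6).
Step 5: Two-sided p-value from the t-distribution with 6 df = 0.289403.
Step 6: alpha = 0.05. fail to reject H0.

rho = 0.4286, p = 0.289403, fail to reject H0 at alpha = 0.05.


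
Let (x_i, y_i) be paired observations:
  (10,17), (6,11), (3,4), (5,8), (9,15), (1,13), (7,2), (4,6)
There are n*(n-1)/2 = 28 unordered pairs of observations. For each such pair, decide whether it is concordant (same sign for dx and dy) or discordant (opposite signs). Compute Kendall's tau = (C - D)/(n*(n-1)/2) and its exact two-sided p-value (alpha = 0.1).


Step 1: Enumerate the 28 unordered pairs (i,j) with i<j and classify each by sign(x_j-x_i) * sign(y_j-y_i).
  (1,2):dx=-4,dy=-6->C; (1,3):dx=-7,dy=-13->C; (1,4):dx=-5,dy=-9->C; (1,5):dx=-1,dy=-2->C
  (1,6):dx=-9,dy=-4->C; (1,7):dx=-3,dy=-15->C; (1,8):dx=-6,dy=-11->C; (2,3):dx=-3,dy=-7->C
  (2,4):dx=-1,dy=-3->C; (2,5):dx=+3,dy=+4->C; (2,6):dx=-5,dy=+2->D; (2,7):dx=+1,dy=-9->D
  (2,8):dx=-2,dy=-5->C; (3,4):dx=+2,dy=+4->C; (3,5):dx=+6,dy=+11->C; (3,6):dx=-2,dy=+9->D
  (3,7):dx=+4,dy=-2->D; (3,8):dx=+1,dy=+2->C; (4,5):dx=+4,dy=+7->C; (4,6):dx=-4,dy=+5->D
  (4,7):dx=+2,dy=-6->D; (4,8):dx=-1,dy=-2->C; (5,6):dx=-8,dy=-2->C; (5,7):dx=-2,dy=-13->C
  (5,8):dx=-5,dy=-9->C; (6,7):dx=+6,dy=-11->D; (6,8):dx=+3,dy=-7->D; (7,8):dx=-3,dy=+4->D
Step 2: C = 19, D = 9, total pairs = 28.
Step 3: tau = (C - D)/(n(n-1)/2) = (19 - 9)/28 = 0.357143.
Step 4: Exact two-sided p-value (enumerate n! = 40320 permutations of y under H0): p = 0.275099.
Step 5: alpha = 0.1. fail to reject H0.

tau_b = 0.3571 (C=19, D=9), p = 0.275099, fail to reject H0.


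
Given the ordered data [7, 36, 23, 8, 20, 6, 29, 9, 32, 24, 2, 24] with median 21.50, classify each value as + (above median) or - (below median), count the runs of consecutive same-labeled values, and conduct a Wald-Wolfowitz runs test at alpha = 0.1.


Step 1: Compute median = 21.50; label A = above, B = below.
Labels in order: BAABBBABAABA  (n_A = 6, n_B = 6)
Step 2: Count runs R = 8.
Step 3: Under H0 (random ordering), E[R] = 2*n_A*n_B/(n_A+n_B) + 1 = 2*6*6/12 + 1 = 7.0000.
        Var[R] = 2*n_A*n_B*(2*n_A*n_B - n_A - n_B) / ((n_A+n_B)^2 * (n_A+n_B-1)) = 4320/1584 = 2.7273.
        SD[R] = 1.6514.
Step 4: Continuity-corrected z = (R - 0.5 - E[R]) / SD[R] = (8 - 0.5 - 7.0000) / 1.6514 = 0.3028.
Step 5: Two-sided p-value via normal approximation = 2*(1 - Phi(|z|)) = 0.762069.
Step 6: alpha = 0.1. fail to reject H0.

R = 8, z = 0.3028, p = 0.762069, fail to reject H0.


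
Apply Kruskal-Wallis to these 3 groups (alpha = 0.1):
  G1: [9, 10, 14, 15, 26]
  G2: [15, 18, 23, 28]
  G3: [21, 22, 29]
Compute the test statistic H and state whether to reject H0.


Step 1: Combine all N = 12 observations and assign midranks.
sorted (value, group, rank): (9,G1,1), (10,G1,2), (14,G1,3), (15,G1,4.5), (15,G2,4.5), (18,G2,6), (21,G3,7), (22,G3,8), (23,G2,9), (26,G1,10), (28,G2,11), (29,G3,12)
Step 2: Sum ranks within each group.
R_1 = 20.5 (n_1 = 5)
R_2 = 30.5 (n_2 = 4)
R_3 = 27 (n_3 = 3)
Step 3: H = 12/(N(N+1)) * sum(R_i^2/n_i) - 3(N+1)
     = 12/(12*13) * (20.5^2/5 + 30.5^2/4 + 27^2/3) - 3*13
     = 0.076923 * 559.612 - 39
     = 4.047115.
Step 4: Ties present; correction factor C = 1 - 6/(12^3 - 12) = 0.996503. Corrected H = 4.047115 / 0.996503 = 4.061316.
Step 5: Under H0, H ~ chi^2(2); p-value = 0.131249.
Step 6: alpha = 0.1. fail to reject H0.

H = 4.0613, df = 2, p = 0.131249, fail to reject H0.


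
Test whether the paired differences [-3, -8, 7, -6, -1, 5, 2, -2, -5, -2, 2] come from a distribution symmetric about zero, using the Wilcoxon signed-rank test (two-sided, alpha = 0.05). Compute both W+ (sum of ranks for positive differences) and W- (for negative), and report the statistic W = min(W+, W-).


Step 1: Drop any zero differences (none here) and take |d_i|.
|d| = [3, 8, 7, 6, 1, 5, 2, 2, 5, 2, 2]
Step 2: Midrank |d_i| (ties get averaged ranks).
ranks: |3|->6, |8|->11, |7|->10, |6|->9, |1|->1, |5|->7.5, |2|->3.5, |2|->3.5, |5|->7.5, |2|->3.5, |2|->3.5
Step 3: Attach original signs; sum ranks with positive sign and with negative sign.
W+ = 10 + 7.5 + 3.5 + 3.5 = 24.5
W- = 6 + 11 + 9 + 1 + 3.5 + 7.5 + 3.5 = 41.5
(Check: W+ + W- = 66 should equal n(n+1)/2 = 66.)
Step 4: Test statistic W = min(W+, W-) = 24.5.
Step 5: Ties in |d|, so use the tie-corrected normal approximation.
        E[W] = n(n+1)/4 = 11*12/4 = 33.
        Tie groups: |d|=2 (t=4), |d|=5 (t=2); sum(t^3 - t) = 66.
        Var[W] = n(n+1)(2n+1)/24 - sum(t^3-t)/48 = 3036/24 - 66/48 = 125.125.
        z = (W - E[W]) / sqrt(Var[W]) = (24.5 - 33) / 11.1859 = -0.7599.
        Two-sided p = 2*Phi(z) = 0.447324.
Step 6: alpha = 0.05. fail to reject H0.

W+ = 24.5, W- = 41.5, W = min = 24.5, p = 0.447324, fail to reject H0.


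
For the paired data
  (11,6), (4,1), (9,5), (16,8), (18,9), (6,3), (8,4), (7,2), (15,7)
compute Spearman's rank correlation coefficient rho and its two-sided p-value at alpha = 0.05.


Step 1: Rank x and y separately (midranks; no ties here).
rank(x): 11->6, 4->1, 9->5, 16->8, 18->9, 6->2, 8->4, 7->3, 15->7
rank(y): 6->6, 1->1, 5->5, 8->8, 9->9, 3->3, 4->4, 2->2, 7->7
Step 2: d_i = R_x(i) - R_y(i); compute d_i^2.
  (6-6)^2=0, (1-1)^2=0, (5-5)^2=0, (8-8)^2=0, (9-9)^2=0, (2-3)^2=1, (4-4)^2=0, (3-2)^2=1, (7-7)^2=0
sum(d^2) = 2.
Step 3: rho = 1 - 6*2 / (9*(9^2 - 1)) = 1 - 12/720 = 0.983333.
Step 4: Under H0, t = rho * sqrt((n-2)/(1-rho^2)) = 14.3096 ~ t(7).
Step 5: Two-sided p-value from the t-distribution with 7 df = 0.000002.
Step 6: alpha = 0.05. reject H0.

rho = 0.9833, p = 0.000002, reject H0 at alpha = 0.05.


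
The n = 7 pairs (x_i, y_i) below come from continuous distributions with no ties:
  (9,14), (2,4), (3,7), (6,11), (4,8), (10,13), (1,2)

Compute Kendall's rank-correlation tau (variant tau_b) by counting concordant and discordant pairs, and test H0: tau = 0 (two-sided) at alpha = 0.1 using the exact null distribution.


Step 1: Enumerate the 21 unordered pairs (i,j) with i<j and classify each by sign(x_j-x_i) * sign(y_j-y_i).
  (1,2):dx=-7,dy=-10->C; (1,3):dx=-6,dy=-7->C; (1,4):dx=-3,dy=-3->C; (1,5):dx=-5,dy=-6->C
  (1,6):dx=+1,dy=-1->D; (1,7):dx=-8,dy=-12->C; (2,3):dx=+1,dy=+3->C; (2,4):dx=+4,dy=+7->C
  (2,5):dx=+2,dy=+4->C; (2,6):dx=+8,dy=+9->C; (2,7):dx=-1,dy=-2->C; (3,4):dx=+3,dy=+4->C
  (3,5):dx=+1,dy=+1->C; (3,6):dx=+7,dy=+6->C; (3,7):dx=-2,dy=-5->C; (4,5):dx=-2,dy=-3->C
  (4,6):dx=+4,dy=+2->C; (4,7):dx=-5,dy=-9->C; (5,6):dx=+6,dy=+5->C; (5,7):dx=-3,dy=-6->C
  (6,7):dx=-9,dy=-11->C
Step 2: C = 20, D = 1, total pairs = 21.
Step 3: tau = (C - D)/(n(n-1)/2) = (20 - 1)/21 = 0.904762.
Step 4: Exact two-sided p-value (enumerate n! = 5040 permutations of y under H0): p = 0.002778.
Step 5: alpha = 0.1. reject H0.

tau_b = 0.9048 (C=20, D=1), p = 0.002778, reject H0.


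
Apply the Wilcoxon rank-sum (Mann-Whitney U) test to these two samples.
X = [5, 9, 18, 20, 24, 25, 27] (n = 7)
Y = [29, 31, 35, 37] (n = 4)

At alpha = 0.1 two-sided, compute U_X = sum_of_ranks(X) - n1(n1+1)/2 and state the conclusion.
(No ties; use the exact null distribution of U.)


Step 1: Combine and sort all 11 observations; assign midranks.
sorted (value, group): (5,X), (9,X), (18,X), (20,X), (24,X), (25,X), (27,X), (29,Y), (31,Y), (35,Y), (37,Y)
ranks: 5->1, 9->2, 18->3, 20->4, 24->5, 25->6, 27->7, 29->8, 31->9, 35->10, 37->11
Step 2: Rank sum for X: R1 = 1 + 2 + 3 + 4 + 5 + 6 + 7 = 28.
Step 3: U_X = R1 - n1(n1+1)/2 = 28 - 7*8/2 = 28 - 28 = 0.
       U_Y = n1*n2 - U_X = 28 - 0 = 28.
Step 4: No ties, so the exact null distribution of U (based on enumerating the C(11,7) = 330 equally likely rank assignments) gives the two-sided p-value.
Step 5: p-value = 0.006061; compare to alpha = 0.1. reject H0.

U_X = 0, p = 0.006061, reject H0 at alpha = 0.1.


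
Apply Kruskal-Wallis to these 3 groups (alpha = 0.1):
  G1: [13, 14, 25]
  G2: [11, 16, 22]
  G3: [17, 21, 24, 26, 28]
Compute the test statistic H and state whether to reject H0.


Step 1: Combine all N = 11 observations and assign midranks.
sorted (value, group, rank): (11,G2,1), (13,G1,2), (14,G1,3), (16,G2,4), (17,G3,5), (21,G3,6), (22,G2,7), (24,G3,8), (25,G1,9), (26,G3,10), (28,G3,11)
Step 2: Sum ranks within each group.
R_1 = 14 (n_1 = 3)
R_2 = 12 (n_2 = 3)
R_3 = 40 (n_3 = 5)
Step 3: H = 12/(N(N+1)) * sum(R_i^2/n_i) - 3(N+1)
     = 12/(11*12) * (14^2/3 + 12^2/3 + 40^2/5) - 3*12
     = 0.090909 * 433.333 - 36
     = 3.393939.
Step 4: No ties, so H is used without correction.
Step 5: Under H0, H ~ chi^2(2); p-value = 0.183238.
Step 6: alpha = 0.1. fail to reject H0.

H = 3.3939, df = 2, p = 0.183238, fail to reject H0.


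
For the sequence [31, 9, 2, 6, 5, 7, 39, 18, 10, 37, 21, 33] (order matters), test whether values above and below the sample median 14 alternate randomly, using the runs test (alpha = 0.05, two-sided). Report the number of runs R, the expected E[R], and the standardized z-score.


Step 1: Compute median = 14; label A = above, B = below.
Labels in order: ABBBBBAABAAA  (n_A = 6, n_B = 6)
Step 2: Count runs R = 5.
Step 3: Under H0 (random ordering), E[R] = 2*n_A*n_B/(n_A+n_B) + 1 = 2*6*6/12 + 1 = 7.0000.
        Var[R] = 2*n_A*n_B*(2*n_A*n_B - n_A - n_B) / ((n_A+n_B)^2 * (n_A+n_B-1)) = 4320/1584 = 2.7273.
        SD[R] = 1.6514.
Step 4: Continuity-corrected z = (R + 0.5 - E[R]) / SD[R] = (5 + 0.5 - 7.0000) / 1.6514 = -0.9083.
Step 5: Two-sided p-value via normal approximation = 2*(1 - Phi(|z|)) = 0.363722.
Step 6: alpha = 0.05. fail to reject H0.

R = 5, z = -0.9083, p = 0.363722, fail to reject H0.


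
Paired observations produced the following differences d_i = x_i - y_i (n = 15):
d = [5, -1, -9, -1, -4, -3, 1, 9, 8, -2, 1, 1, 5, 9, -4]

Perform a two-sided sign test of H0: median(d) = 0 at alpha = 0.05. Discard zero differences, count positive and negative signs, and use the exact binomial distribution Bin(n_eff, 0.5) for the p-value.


Step 1: Discard zero differences. Original n = 15; n_eff = number of nonzero differences = 15.
Nonzero differences (with sign): +5, -1, -9, -1, -4, -3, +1, +9, +8, -2, +1, +1, +5, +9, -4
Step 2: Count signs: positive = 8, negative = 7.
Step 3: Under H0: P(positive) = 0.5, so the number of positives S ~ Bin(15, 0.5).
Step 4: Two-sided exact p-value = sum of Bin(15,0.5) probabilities at or below the observed probability = 1.000000.
Step 5: alpha = 0.05. fail to reject H0.

n_eff = 15, pos = 8, neg = 7, p = 1.000000, fail to reject H0.


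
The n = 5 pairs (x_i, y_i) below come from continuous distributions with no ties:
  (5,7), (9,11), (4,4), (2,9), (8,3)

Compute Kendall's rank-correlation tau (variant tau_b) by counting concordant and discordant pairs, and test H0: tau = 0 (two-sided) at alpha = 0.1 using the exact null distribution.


Step 1: Enumerate the 10 unordered pairs (i,j) with i<j and classify each by sign(x_j-x_i) * sign(y_j-y_i).
  (1,2):dx=+4,dy=+4->C; (1,3):dx=-1,dy=-3->C; (1,4):dx=-3,dy=+2->D; (1,5):dx=+3,dy=-4->D
  (2,3):dx=-5,dy=-7->C; (2,4):dx=-7,dy=-2->C; (2,5):dx=-1,dy=-8->C; (3,4):dx=-2,dy=+5->D
  (3,5):dx=+4,dy=-1->D; (4,5):dx=+6,dy=-6->D
Step 2: C = 5, D = 5, total pairs = 10.
Step 3: tau = (C - D)/(n(n-1)/2) = (5 - 5)/10 = 0.000000.
Step 4: Exact two-sided p-value (enumerate n! = 120 permutations of y under H0): p = 1.000000.
Step 5: alpha = 0.1. fail to reject H0.

tau_b = 0.0000 (C=5, D=5), p = 1.000000, fail to reject H0.


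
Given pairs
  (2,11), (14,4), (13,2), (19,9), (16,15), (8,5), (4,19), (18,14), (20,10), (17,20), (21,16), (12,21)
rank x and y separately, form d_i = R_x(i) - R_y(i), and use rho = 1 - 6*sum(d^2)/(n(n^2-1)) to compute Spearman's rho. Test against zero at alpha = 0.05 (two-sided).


Step 1: Rank x and y separately (midranks; no ties here).
rank(x): 2->1, 14->6, 13->5, 19->10, 16->7, 8->3, 4->2, 18->9, 20->11, 17->8, 21->12, 12->4
rank(y): 11->6, 4->2, 2->1, 9->4, 15->8, 5->3, 19->10, 14->7, 10->5, 20->11, 16->9, 21->12
Step 2: d_i = R_x(i) - R_y(i); compute d_i^2.
  (1-6)^2=25, (6-2)^2=16, (5-1)^2=16, (10-4)^2=36, (7-8)^2=1, (3-3)^2=0, (2-10)^2=64, (9-7)^2=4, (11-5)^2=36, (8-11)^2=9, (12-9)^2=9, (4-12)^2=64
sum(d^2) = 280.
Step 3: rho = 1 - 6*280 / (12*(12^2 - 1)) = 1 - 1680/1716 = 0.020979.
Step 4: Under H0, t = rho * sqrt((n-2)/(1-rho^2)) = 0.0664 ~ t(10).
Step 5: Two-sided p-value from the t-distribution with 10 df = 0.948402.
Step 6: alpha = 0.05. fail to reject H0.

rho = 0.0210, p = 0.948402, fail to reject H0 at alpha = 0.05.


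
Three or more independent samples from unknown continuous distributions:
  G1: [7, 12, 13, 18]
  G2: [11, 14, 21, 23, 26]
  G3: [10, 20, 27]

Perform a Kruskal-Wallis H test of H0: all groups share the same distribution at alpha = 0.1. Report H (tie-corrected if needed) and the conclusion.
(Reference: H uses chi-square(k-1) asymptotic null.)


Step 1: Combine all N = 12 observations and assign midranks.
sorted (value, group, rank): (7,G1,1), (10,G3,2), (11,G2,3), (12,G1,4), (13,G1,5), (14,G2,6), (18,G1,7), (20,G3,8), (21,G2,9), (23,G2,10), (26,G2,11), (27,G3,12)
Step 2: Sum ranks within each group.
R_1 = 17 (n_1 = 4)
R_2 = 39 (n_2 = 5)
R_3 = 22 (n_3 = 3)
Step 3: H = 12/(N(N+1)) * sum(R_i^2/n_i) - 3(N+1)
     = 12/(12*13) * (17^2/4 + 39^2/5 + 22^2/3) - 3*13
     = 0.076923 * 537.783 - 39
     = 2.367949.
Step 4: No ties, so H is used without correction.
Step 5: Under H0, H ~ chi^2(2); p-value = 0.306060.
Step 6: alpha = 0.1. fail to reject H0.

H = 2.3679, df = 2, p = 0.306060, fail to reject H0.
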